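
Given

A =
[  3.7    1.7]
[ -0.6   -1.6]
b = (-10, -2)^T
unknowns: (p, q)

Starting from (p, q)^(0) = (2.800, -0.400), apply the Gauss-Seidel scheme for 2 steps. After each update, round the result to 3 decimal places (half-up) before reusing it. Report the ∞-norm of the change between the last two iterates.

Iteration 1:
  p = (-10 - (1.7)·-0.400) / (3.7) = -2.519
  q = (-2 - (-0.6)·-2.519) / (-1.6) = 2.195
Iteration 2:
  p = (-10 - (1.7)·2.195) / (3.7) = -3.711
  q = (-2 - (-0.6)·-3.711) / (-1.6) = 2.642
Change: (-1.192, 0.447) → max |·| = 1.192

1.192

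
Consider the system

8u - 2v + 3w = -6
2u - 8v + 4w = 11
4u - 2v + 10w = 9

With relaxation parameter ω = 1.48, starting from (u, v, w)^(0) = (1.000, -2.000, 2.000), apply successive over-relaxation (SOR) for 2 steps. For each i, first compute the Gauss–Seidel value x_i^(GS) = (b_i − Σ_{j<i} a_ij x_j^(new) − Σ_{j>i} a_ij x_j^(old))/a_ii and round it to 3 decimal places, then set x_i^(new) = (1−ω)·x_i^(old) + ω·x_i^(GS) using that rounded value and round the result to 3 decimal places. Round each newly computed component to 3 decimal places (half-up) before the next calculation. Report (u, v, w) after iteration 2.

(-0.974, -0.387, 0.761)

Iteration 1:
  u: GS value = (-6 - (-2)·-2.000 - (3)·2.000) / (8) = -2.000;  u ← (1−ω)·1.000 + ω·-2.000 = -3.440
  v: GS value = (11 - (2)·-3.440 - (4)·2.000) / (-8) = -1.235;  v ← (1−ω)·-2.000 + ω·-1.235 = -0.868
  w: GS value = (9 - (4)·-3.440 - (-2)·-0.868) / (10) = 2.102;  w ← (1−ω)·2.000 + ω·2.102 = 2.151
Iteration 2:
  u: GS value = (-6 - (-2)·-0.868 - (3)·2.151) / (8) = -1.774;  u ← (1−ω)·-3.440 + ω·-1.774 = -0.974
  v: GS value = (11 - (2)·-0.974 - (4)·2.151) / (-8) = -0.543;  v ← (1−ω)·-0.868 + ω·-0.543 = -0.387
  w: GS value = (9 - (4)·-0.974 - (-2)·-0.387) / (10) = 1.212;  w ← (1−ω)·2.151 + ω·1.212 = 0.761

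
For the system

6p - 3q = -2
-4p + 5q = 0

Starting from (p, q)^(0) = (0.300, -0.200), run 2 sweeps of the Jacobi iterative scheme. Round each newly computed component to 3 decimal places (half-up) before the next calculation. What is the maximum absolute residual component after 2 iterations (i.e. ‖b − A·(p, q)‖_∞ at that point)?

1.760

Iteration 1:
  p = (-2 - (-3)·-0.200) / (6) = -0.433
  q = (0 - (-4)·0.300) / (5) = 0.240
Iteration 2:
  p = (-2 - (-3)·0.240) / (6) = -0.213
  q = (0 - (-4)·-0.433) / (5) = -0.346
Residual b − A·x = (-1.760, 0.878); ∞-norm = 1.760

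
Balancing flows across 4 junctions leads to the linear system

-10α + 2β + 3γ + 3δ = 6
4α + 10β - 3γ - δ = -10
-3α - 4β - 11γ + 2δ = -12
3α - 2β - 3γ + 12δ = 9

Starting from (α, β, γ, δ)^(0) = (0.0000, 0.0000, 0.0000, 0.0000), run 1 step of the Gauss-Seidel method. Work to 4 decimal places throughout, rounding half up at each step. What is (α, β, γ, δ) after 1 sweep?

Iteration 1:
  α = (6 - (2)·0.0000 - (3)·0.0000 - (3)·0.0000) / (-10) = -0.6000
  β = (-10 - (4)·-0.6000 - (-3)·0.0000 - (-1)·0.0000) / (10) = -0.7600
  γ = (-12 - (-3)·-0.6000 - (-4)·-0.7600 - (2)·0.0000) / (-11) = 1.5309
  δ = (9 - (3)·-0.6000 - (-2)·-0.7600 - (-3)·1.5309) / (12) = 1.1561

(-0.6000, -0.7600, 1.5309, 1.1561)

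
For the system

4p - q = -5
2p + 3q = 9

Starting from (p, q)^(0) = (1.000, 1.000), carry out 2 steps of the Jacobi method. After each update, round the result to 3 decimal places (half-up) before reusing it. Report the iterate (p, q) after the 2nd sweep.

(-0.667, 3.667)

Iteration 1:
  p = (-5 - (-1)·1.000) / (4) = -1.000
  q = (9 - (2)·1.000) / (3) = 2.333
Iteration 2:
  p = (-5 - (-1)·2.333) / (4) = -0.667
  q = (9 - (2)·-1.000) / (3) = 3.667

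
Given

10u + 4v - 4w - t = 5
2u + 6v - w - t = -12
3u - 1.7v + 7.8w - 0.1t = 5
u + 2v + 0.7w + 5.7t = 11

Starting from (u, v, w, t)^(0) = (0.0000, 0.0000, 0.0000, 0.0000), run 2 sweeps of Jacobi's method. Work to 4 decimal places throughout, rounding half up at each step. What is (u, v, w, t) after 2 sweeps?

(1.7494, -1.7382, 0.0376, 2.4651)

Iteration 1:
  u = (5 - (4)·0.0000 - (-4)·0.0000 - (-1)·0.0000) / (10) = 0.5000
  v = (-12 - (2)·0.0000 - (-1)·0.0000 - (-1)·0.0000) / (6) = -2.0000
  w = (5 - (3)·0.0000 - (-1.7)·0.0000 - (-0.1)·0.0000) / (7.8) = 0.6410
  t = (11 - (1)·0.0000 - (2)·0.0000 - (0.7)·0.0000) / (5.7) = 1.9298
Iteration 2:
  u = (5 - (4)·-2.0000 - (-4)·0.6410 - (-1)·1.9298) / (10) = 1.7494
  v = (-12 - (2)·0.5000 - (-1)·0.6410 - (-1)·1.9298) / (6) = -1.7382
  w = (5 - (3)·0.5000 - (-1.7)·-2.0000 - (-0.1)·1.9298) / (7.8) = 0.0376
  t = (11 - (1)·0.5000 - (2)·-2.0000 - (0.7)·0.6410) / (5.7) = 2.4651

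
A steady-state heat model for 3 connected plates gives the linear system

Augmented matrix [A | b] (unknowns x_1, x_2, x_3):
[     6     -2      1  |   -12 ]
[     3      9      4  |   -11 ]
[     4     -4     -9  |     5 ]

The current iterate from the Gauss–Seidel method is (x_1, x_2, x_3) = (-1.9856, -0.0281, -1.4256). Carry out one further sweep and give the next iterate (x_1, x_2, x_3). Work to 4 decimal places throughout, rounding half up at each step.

One sweep:
  x_1 = (-12 - (-2)·-0.0281 - (1)·-1.4256) / (6) = -1.7718
  x_2 = (-11 - (3)·-1.7718 - (4)·-1.4256) / (9) = 0.0020
  x_3 = (5 - (4)·-1.7718 - (-4)·0.0020) / (-9) = -1.3439

(-1.7718, 0.0020, -1.3439)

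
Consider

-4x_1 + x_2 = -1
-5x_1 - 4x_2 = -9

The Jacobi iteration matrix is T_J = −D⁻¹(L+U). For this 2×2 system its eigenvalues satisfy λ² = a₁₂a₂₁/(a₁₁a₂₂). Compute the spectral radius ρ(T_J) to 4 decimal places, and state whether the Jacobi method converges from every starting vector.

a₁₂a₂₁/(a₁₁a₂₂) = (1)·(-5) / ((-4)·(-4)) = -0.312500
ρ = √|-0.312500| = √0.312500 = 0.5590
ρ < 1, so Jacobi converges

0.5590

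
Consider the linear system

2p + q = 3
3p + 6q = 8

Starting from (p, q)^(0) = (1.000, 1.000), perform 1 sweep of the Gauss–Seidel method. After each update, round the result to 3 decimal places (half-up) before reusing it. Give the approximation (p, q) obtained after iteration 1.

(1.000, 0.833)

Iteration 1:
  p = (3 - (1)·1.000) / (2) = 1.000
  q = (8 - (3)·1.000) / (6) = 0.833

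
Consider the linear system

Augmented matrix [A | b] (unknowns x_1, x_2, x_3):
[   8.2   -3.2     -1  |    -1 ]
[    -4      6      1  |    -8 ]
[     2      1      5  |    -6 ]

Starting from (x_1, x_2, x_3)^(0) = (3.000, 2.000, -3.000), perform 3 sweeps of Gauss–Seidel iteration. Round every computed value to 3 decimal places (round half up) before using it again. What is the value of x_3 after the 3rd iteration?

-0.538

Iteration 1:
  x_1 = (-1 - (-3.2)·2.000 - (-1)·-3.000) / (8.2) = 0.293
  x_2 = (-8 - (-4)·0.293 - (1)·-3.000) / (6) = -0.638
  x_3 = (-6 - (2)·0.293 - (1)·-0.638) / (5) = -1.190
Iteration 2:
  x_1 = (-1 - (-3.2)·-0.638 - (-1)·-1.190) / (8.2) = -0.516
  x_2 = (-8 - (-4)·-0.516 - (1)·-1.190) / (6) = -1.479
  x_3 = (-6 - (2)·-0.516 - (1)·-1.479) / (5) = -0.698
Iteration 3:
  x_1 = (-1 - (-3.2)·-1.479 - (-1)·-0.698) / (8.2) = -0.784
  x_2 = (-8 - (-4)·-0.784 - (1)·-0.698) / (6) = -1.740
  x_3 = (-6 - (2)·-0.784 - (1)·-1.740) / (5) = -0.538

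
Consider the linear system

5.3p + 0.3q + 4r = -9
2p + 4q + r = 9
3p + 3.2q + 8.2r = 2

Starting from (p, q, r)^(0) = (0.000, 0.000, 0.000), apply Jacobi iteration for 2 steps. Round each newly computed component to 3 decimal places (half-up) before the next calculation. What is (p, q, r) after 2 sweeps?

(-2.010, 3.038, -0.013)

Iteration 1:
  p = (-9 - (0.3)·0.000 - (4)·0.000) / (5.3) = -1.698
  q = (9 - (2)·0.000 - (1)·0.000) / (4) = 2.250
  r = (2 - (3)·0.000 - (3.2)·0.000) / (8.2) = 0.244
Iteration 2:
  p = (-9 - (0.3)·2.250 - (4)·0.244) / (5.3) = -2.010
  q = (9 - (2)·-1.698 - (1)·0.244) / (4) = 3.038
  r = (2 - (3)·-1.698 - (3.2)·2.250) / (8.2) = -0.013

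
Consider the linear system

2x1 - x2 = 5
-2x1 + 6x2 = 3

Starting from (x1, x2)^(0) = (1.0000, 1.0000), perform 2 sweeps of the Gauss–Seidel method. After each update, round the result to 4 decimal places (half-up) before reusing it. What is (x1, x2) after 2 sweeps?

Iteration 1:
  x1 = (5 - (-1)·1.0000) / (2) = 3.0000
  x2 = (3 - (-2)·3.0000) / (6) = 1.5000
Iteration 2:
  x1 = (5 - (-1)·1.5000) / (2) = 3.2500
  x2 = (3 - (-2)·3.2500) / (6) = 1.5833

(3.2500, 1.5833)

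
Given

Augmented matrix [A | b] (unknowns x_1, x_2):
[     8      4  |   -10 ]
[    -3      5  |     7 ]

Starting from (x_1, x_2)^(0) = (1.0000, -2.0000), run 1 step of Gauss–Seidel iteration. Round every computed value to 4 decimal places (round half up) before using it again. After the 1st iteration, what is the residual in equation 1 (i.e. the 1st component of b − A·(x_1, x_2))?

Iteration 1:
  x_1 = (-10 - (4)·-2.0000) / (8) = -0.2500
  x_2 = (7 - (-3)·-0.2500) / (5) = 1.2500
Residual b − A·x = (-13.0000, 0.0000)

-13.0000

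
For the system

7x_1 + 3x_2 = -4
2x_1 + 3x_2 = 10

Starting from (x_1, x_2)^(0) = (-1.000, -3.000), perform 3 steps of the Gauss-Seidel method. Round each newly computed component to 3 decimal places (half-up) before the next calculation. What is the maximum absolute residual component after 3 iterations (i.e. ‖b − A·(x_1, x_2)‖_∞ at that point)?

1.436

Iteration 1:
  x_1 = (-4 - (3)·-3.000) / (7) = 0.714
  x_2 = (10 - (2)·0.714) / (3) = 2.857
Iteration 2:
  x_1 = (-4 - (3)·2.857) / (7) = -1.796
  x_2 = (10 - (2)·-1.796) / (3) = 4.531
Iteration 3:
  x_1 = (-4 - (3)·4.531) / (7) = -2.513
  x_2 = (10 - (2)·-2.513) / (3) = 5.009
Residual b − A·x = (-1.436, -0.001); ∞-norm = 1.436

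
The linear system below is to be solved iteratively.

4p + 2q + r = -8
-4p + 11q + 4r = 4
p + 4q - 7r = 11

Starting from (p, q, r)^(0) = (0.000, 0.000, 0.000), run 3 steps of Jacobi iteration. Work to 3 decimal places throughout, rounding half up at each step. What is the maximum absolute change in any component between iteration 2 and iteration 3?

Iteration 1:
  p = (-8 - (2)·0.000 - (1)·0.000) / (4) = -2.000
  q = (4 - (-4)·0.000 - (4)·0.000) / (11) = 0.364
  r = (11 - (1)·0.000 - (4)·0.000) / (-7) = -1.571
Iteration 2:
  p = (-8 - (2)·0.364 - (1)·-1.571) / (4) = -1.789
  q = (4 - (-4)·-2.000 - (4)·-1.571) / (11) = 0.208
  r = (11 - (1)·-2.000 - (4)·0.364) / (-7) = -1.649
Iteration 3:
  p = (-8 - (2)·0.208 - (1)·-1.649) / (4) = -1.692
  q = (4 - (-4)·-1.789 - (4)·-1.649) / (11) = 0.313
  r = (11 - (1)·-1.789 - (4)·0.208) / (-7) = -1.708
Change: (0.097, 0.105, -0.059) → max |·| = 0.105

0.105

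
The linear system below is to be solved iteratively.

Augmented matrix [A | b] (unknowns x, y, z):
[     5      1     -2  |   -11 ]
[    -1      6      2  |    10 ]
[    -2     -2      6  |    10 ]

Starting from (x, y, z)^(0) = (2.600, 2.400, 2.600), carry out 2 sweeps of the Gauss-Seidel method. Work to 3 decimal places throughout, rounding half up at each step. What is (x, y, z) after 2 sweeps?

(-1.787, 0.937, 1.383)

Iteration 1:
  x = (-11 - (1)·2.400 - (-2)·2.600) / (5) = -1.640
  y = (10 - (-1)·-1.640 - (2)·2.600) / (6) = 0.527
  z = (10 - (-2)·-1.640 - (-2)·0.527) / (6) = 1.296
Iteration 2:
  x = (-11 - (1)·0.527 - (-2)·1.296) / (5) = -1.787
  y = (10 - (-1)·-1.787 - (2)·1.296) / (6) = 0.937
  z = (10 - (-2)·-1.787 - (-2)·0.937) / (6) = 1.383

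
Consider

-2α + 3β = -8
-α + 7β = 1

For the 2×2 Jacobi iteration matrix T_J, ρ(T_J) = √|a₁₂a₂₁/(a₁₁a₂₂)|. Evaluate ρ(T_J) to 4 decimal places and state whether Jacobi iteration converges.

0.4629

a₁₂a₂₁/(a₁₁a₂₂) = (3)·(-1) / ((-2)·(7)) = 0.214286
ρ = √|0.214286| = √0.214286 = 0.4629
ρ < 1, so Jacobi converges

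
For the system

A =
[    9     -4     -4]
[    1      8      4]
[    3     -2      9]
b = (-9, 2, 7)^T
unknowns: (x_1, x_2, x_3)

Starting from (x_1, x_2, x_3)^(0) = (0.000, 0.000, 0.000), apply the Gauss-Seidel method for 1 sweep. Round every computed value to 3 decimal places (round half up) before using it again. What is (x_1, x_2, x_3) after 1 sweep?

(-1.000, 0.375, 1.194)

Iteration 1:
  x_1 = (-9 - (-4)·0.000 - (-4)·0.000) / (9) = -1.000
  x_2 = (2 - (1)·-1.000 - (4)·0.000) / (8) = 0.375
  x_3 = (7 - (3)·-1.000 - (-2)·0.375) / (9) = 1.194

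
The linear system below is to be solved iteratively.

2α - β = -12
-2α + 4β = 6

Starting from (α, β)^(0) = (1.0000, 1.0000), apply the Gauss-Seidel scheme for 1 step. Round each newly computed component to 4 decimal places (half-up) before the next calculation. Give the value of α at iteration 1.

-5.5000

Iteration 1:
  α = (-12 - (-1)·1.0000) / (2) = -5.5000
  β = (6 - (-2)·-5.5000) / (4) = -1.2500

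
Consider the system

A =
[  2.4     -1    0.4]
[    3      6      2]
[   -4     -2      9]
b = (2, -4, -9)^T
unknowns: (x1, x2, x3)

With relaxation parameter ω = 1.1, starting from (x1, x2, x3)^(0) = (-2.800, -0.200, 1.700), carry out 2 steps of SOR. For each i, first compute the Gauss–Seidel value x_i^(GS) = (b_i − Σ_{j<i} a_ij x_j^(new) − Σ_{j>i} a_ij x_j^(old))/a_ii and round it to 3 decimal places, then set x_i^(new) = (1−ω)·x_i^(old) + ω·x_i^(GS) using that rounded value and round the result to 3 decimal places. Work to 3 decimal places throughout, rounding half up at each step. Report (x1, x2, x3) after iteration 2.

Iteration 1:
  x1: GS value = (2 - (-1)·-0.200 - (0.4)·1.700) / (2.4) = 0.467;  x1 ← (1−ω)·-2.800 + ω·0.467 = 0.794
  x2: GS value = (-4 - (3)·0.794 - (2)·1.700) / (6) = -1.630;  x2 ← (1−ω)·-0.200 + ω·-1.630 = -1.773
  x3: GS value = (-9 - (-4)·0.794 - (-2)·-1.773) / (9) = -1.041;  x3 ← (1−ω)·1.700 + ω·-1.041 = -1.315
Iteration 2:
  x1: GS value = (2 - (-1)·-1.773 - (0.4)·-1.315) / (2.4) = 0.314;  x1 ← (1−ω)·0.794 + ω·0.314 = 0.266
  x2: GS value = (-4 - (3)·0.266 - (2)·-1.315) / (6) = -0.361;  x2 ← (1−ω)·-1.773 + ω·-0.361 = -0.220
  x3: GS value = (-9 - (-4)·0.266 - (-2)·-0.220) / (9) = -0.931;  x3 ← (1−ω)·-1.315 + ω·-0.931 = -0.893

(0.266, -0.220, -0.893)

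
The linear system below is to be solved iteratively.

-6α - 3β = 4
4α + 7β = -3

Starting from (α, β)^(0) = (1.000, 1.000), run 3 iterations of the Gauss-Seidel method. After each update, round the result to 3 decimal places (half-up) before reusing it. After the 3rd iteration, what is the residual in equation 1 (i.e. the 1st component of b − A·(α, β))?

Iteration 1:
  α = (4 - (-3)·1.000) / (-6) = -1.167
  β = (-3 - (4)·-1.167) / (7) = 0.238
Iteration 2:
  α = (4 - (-3)·0.238) / (-6) = -0.786
  β = (-3 - (4)·-0.786) / (7) = 0.021
Iteration 3:
  α = (4 - (-3)·0.021) / (-6) = -0.677
  β = (-3 - (4)·-0.677) / (7) = -0.042
Residual b − A·x = (-0.188, 0.002)

-0.188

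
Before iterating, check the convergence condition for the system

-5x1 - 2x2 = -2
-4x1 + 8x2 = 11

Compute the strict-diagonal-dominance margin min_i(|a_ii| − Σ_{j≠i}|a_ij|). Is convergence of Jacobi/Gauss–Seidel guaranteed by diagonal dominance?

3

row 1: |-5| − (2) = 3
row 2: |8| − (4) = 4
minimum over rows = 3 → strictly diagonally dominant (convergence guaranteed)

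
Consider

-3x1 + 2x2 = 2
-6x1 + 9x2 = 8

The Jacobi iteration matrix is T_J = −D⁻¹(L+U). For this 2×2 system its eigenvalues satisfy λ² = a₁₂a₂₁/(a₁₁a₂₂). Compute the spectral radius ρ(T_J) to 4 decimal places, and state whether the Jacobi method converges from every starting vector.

a₁₂a₂₁/(a₁₁a₂₂) = (2)·(-6) / ((-3)·(9)) = 0.444444
ρ = √|0.444444| = √0.444444 = 0.6667
ρ < 1, so Jacobi converges

0.6667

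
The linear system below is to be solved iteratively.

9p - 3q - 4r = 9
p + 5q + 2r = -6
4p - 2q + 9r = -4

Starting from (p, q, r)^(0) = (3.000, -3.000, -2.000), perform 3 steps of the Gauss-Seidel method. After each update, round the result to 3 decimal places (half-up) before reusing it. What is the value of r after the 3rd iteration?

Iteration 1:
  p = (9 - (-3)·-3.000 - (-4)·-2.000) / (9) = -0.889
  q = (-6 - (1)·-0.889 - (2)·-2.000) / (5) = -0.222
  r = (-4 - (4)·-0.889 - (-2)·-0.222) / (9) = -0.099
Iteration 2:
  p = (9 - (-3)·-0.222 - (-4)·-0.099) / (9) = 0.882
  q = (-6 - (1)·0.882 - (2)·-0.099) / (5) = -1.337
  r = (-4 - (4)·0.882 - (-2)·-1.337) / (9) = -1.134
Iteration 3:
  p = (9 - (-3)·-1.337 - (-4)·-1.134) / (9) = 0.050
  q = (-6 - (1)·0.050 - (2)·-1.134) / (5) = -0.756
  r = (-4 - (4)·0.050 - (-2)·-0.756) / (9) = -0.635

-0.635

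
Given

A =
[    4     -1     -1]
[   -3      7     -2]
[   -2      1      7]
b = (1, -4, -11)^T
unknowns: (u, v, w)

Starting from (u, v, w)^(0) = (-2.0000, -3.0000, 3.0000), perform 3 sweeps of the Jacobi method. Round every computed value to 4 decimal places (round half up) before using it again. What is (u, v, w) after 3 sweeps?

Iteration 1:
  u = (1 - (-1)·-3.0000 - (-1)·3.0000) / (4) = 0.2500
  v = (-4 - (-3)·-2.0000 - (-2)·3.0000) / (7) = -0.5714
  w = (-11 - (-2)·-2.0000 - (1)·-3.0000) / (7) = -1.7143
Iteration 2:
  u = (1 - (-1)·-0.5714 - (-1)·-1.7143) / (4) = -0.3214
  v = (-4 - (-3)·0.2500 - (-2)·-1.7143) / (7) = -0.9541
  w = (-11 - (-2)·0.2500 - (1)·-0.5714) / (7) = -1.4184
Iteration 3:
  u = (1 - (-1)·-0.9541 - (-1)·-1.4184) / (4) = -0.3431
  v = (-4 - (-3)·-0.3214 - (-2)·-1.4184) / (7) = -1.1144
  w = (-11 - (-2)·-0.3214 - (1)·-0.9541) / (7) = -1.5270

(-0.3431, -1.1144, -1.5270)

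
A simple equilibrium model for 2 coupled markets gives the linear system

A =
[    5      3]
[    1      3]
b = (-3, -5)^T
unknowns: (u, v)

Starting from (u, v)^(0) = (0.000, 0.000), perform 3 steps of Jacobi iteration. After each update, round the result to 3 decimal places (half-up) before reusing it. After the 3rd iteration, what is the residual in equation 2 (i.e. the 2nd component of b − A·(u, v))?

0.120

Iteration 1:
  u = (-3 - (3)·0.000) / (5) = -0.600
  v = (-5 - (1)·0.000) / (3) = -1.667
Iteration 2:
  u = (-3 - (3)·-1.667) / (5) = 0.400
  v = (-5 - (1)·-0.600) / (3) = -1.467
Iteration 3:
  u = (-3 - (3)·-1.467) / (5) = 0.280
  v = (-5 - (1)·0.400) / (3) = -1.800
Residual b − A·x = (1.000, 0.120)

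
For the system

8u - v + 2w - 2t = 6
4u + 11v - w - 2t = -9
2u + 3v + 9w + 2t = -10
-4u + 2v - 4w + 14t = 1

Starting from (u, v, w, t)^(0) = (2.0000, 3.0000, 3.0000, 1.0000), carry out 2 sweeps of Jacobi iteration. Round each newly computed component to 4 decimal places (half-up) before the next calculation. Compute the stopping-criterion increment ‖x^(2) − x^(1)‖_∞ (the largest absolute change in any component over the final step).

Iteration 1:
  u = (6 - (-1)·3.0000 - (2)·3.0000 - (-2)·1.0000) / (8) = 0.6250
  v = (-9 - (4)·2.0000 - (-1)·3.0000 - (-2)·1.0000) / (11) = -1.0909
  w = (-10 - (2)·2.0000 - (3)·3.0000 - (2)·1.0000) / (9) = -2.7778
  t = (1 - (-4)·2.0000 - (2)·3.0000 - (-4)·3.0000) / (14) = 1.0714
Iteration 2:
  u = (6 - (-1)·-1.0909 - (2)·-2.7778 - (-2)·1.0714) / (8) = 1.5759
  v = (-9 - (4)·0.6250 - (-1)·-2.7778 - (-2)·1.0714) / (11) = -1.1032
  w = (-10 - (2)·0.6250 - (3)·-1.0909 - (2)·1.0714) / (9) = -1.1245
  t = (1 - (-4)·0.6250 - (2)·-1.0909 - (-4)·-2.7778) / (14) = -0.3878
Change: (0.9509, -0.0123, 1.6533, -1.4592) → max |·| = 1.6533

1.6533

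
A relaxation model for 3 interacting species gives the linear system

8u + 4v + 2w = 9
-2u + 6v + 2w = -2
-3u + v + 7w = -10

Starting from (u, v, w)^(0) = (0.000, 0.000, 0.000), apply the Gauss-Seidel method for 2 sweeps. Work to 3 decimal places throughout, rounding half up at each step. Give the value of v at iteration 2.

Iteration 1:
  u = (9 - (4)·0.000 - (2)·0.000) / (8) = 1.125
  v = (-2 - (-2)·1.125 - (2)·0.000) / (6) = 0.042
  w = (-10 - (-3)·1.125 - (1)·0.042) / (7) = -0.952
Iteration 2:
  u = (9 - (4)·0.042 - (2)·-0.952) / (8) = 1.342
  v = (-2 - (-2)·1.342 - (2)·-0.952) / (6) = 0.431
  w = (-10 - (-3)·1.342 - (1)·0.431) / (7) = -0.915

0.431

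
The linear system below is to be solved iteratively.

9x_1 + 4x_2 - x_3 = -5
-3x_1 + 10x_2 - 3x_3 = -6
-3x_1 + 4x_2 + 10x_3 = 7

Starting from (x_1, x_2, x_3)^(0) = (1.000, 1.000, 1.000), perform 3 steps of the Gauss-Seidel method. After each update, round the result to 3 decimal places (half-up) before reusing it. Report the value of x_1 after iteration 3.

Iteration 1:
  x_1 = (-5 - (4)·1.000 - (-1)·1.000) / (9) = -0.889
  x_2 = (-6 - (-3)·-0.889 - (-3)·1.000) / (10) = -0.567
  x_3 = (7 - (-3)·-0.889 - (4)·-0.567) / (10) = 0.660
Iteration 2:
  x_1 = (-5 - (4)·-0.567 - (-1)·0.660) / (9) = -0.230
  x_2 = (-6 - (-3)·-0.230 - (-3)·0.660) / (10) = -0.471
  x_3 = (7 - (-3)·-0.230 - (4)·-0.471) / (10) = 0.819
Iteration 3:
  x_1 = (-5 - (4)·-0.471 - (-1)·0.819) / (9) = -0.255
  x_2 = (-6 - (-3)·-0.255 - (-3)·0.819) / (10) = -0.431
  x_3 = (7 - (-3)·-0.255 - (4)·-0.431) / (10) = 0.796

-0.255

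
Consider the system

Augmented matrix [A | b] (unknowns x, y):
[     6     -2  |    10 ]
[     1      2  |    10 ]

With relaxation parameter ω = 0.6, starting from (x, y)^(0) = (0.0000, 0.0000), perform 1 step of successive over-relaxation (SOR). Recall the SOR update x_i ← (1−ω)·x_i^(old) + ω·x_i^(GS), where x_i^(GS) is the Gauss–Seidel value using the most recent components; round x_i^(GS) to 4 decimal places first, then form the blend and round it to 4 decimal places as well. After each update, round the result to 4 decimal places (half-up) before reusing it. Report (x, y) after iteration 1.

(1.0000, 2.7000)

Iteration 1:
  x: GS value = (10 - (-2)·0.0000) / (6) = 1.6667;  x ← (1−ω)·0.0000 + ω·1.6667 = 1.0000
  y: GS value = (10 - (1)·1.0000) / (2) = 4.5000;  y ← (1−ω)·0.0000 + ω·4.5000 = 2.7000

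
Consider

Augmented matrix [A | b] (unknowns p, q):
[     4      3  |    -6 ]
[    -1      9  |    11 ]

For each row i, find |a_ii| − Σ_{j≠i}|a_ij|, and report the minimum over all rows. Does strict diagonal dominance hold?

row 1: |4| − (3) = 1
row 2: |9| − (1) = 8
minimum over rows = 1 → strictly diagonally dominant (convergence guaranteed)

1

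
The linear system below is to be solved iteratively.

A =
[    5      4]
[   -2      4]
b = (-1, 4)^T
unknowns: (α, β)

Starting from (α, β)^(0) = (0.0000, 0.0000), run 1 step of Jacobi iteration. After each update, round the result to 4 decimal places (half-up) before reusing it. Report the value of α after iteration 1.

-0.2000

Iteration 1:
  α = (-1 - (4)·0.0000) / (5) = -0.2000
  β = (4 - (-2)·0.0000) / (4) = 1.0000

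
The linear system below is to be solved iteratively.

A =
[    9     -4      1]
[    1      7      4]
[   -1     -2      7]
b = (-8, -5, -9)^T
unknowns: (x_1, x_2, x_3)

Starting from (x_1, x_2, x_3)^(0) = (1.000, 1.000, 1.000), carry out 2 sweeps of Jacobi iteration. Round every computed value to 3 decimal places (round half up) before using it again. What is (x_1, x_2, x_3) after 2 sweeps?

Iteration 1:
  x_1 = (-8 - (-4)·1.000 - (1)·1.000) / (9) = -0.556
  x_2 = (-5 - (1)·1.000 - (4)·1.000) / (7) = -1.429
  x_3 = (-9 - (-1)·1.000 - (-2)·1.000) / (7) = -0.857
Iteration 2:
  x_1 = (-8 - (-4)·-1.429 - (1)·-0.857) / (9) = -1.429
  x_2 = (-5 - (1)·-0.556 - (4)·-0.857) / (7) = -0.145
  x_3 = (-9 - (-1)·-0.556 - (-2)·-1.429) / (7) = -1.773

(-1.429, -0.145, -1.773)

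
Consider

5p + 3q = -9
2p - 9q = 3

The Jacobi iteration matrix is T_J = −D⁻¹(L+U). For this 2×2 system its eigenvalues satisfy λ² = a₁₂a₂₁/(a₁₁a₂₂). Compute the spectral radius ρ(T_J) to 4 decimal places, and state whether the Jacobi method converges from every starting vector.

0.3651

a₁₂a₂₁/(a₁₁a₂₂) = (3)·(2) / ((5)·(-9)) = -0.133333
ρ = √|-0.133333| = √0.133333 = 0.3651
ρ < 1, so Jacobi converges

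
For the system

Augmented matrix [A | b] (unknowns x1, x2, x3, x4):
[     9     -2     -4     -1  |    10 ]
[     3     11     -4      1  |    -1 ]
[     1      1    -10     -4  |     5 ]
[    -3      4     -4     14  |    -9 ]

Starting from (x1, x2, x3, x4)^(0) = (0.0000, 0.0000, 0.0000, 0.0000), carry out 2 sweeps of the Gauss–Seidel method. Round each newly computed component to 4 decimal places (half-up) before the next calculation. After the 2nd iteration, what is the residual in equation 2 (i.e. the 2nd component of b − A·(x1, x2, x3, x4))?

Iteration 1:
  x1 = (10 - (-2)·0.0000 - (-4)·0.0000 - (-1)·0.0000) / (9) = 1.1111
  x2 = (-1 - (3)·1.1111 - (-4)·0.0000 - (1)·0.0000) / (11) = -0.3939
  x3 = (5 - (1)·1.1111 - (1)·-0.3939 - (-4)·0.0000) / (-10) = -0.4283
  x4 = (-9 - (-3)·1.1111 - (4)·-0.3939 - (-4)·-0.4283) / (14) = -0.4146
Iteration 2:
  x1 = (10 - (-2)·-0.3939 - (-4)·-0.4283 - (-1)·-0.4146) / (9) = 0.7872
  x2 = (-1 - (3)·0.7872 - (-4)·-0.4283 - (1)·-0.4146) / (11) = -0.4237
  x3 = (5 - (1)·0.7872 - (1)·-0.4237 - (-4)·-0.4146) / (-10) = -0.2978
  x4 = (-9 - (-3)·0.7872 - (4)·-0.4237 - (-4)·-0.2978) / (14) = -0.4382
Residual b − A·x = (0.4384, 0.5461, -0.0943, 0.0000)

0.5461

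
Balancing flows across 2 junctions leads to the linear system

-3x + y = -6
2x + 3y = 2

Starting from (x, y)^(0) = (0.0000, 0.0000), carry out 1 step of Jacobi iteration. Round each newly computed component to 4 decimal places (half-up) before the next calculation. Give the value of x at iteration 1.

Iteration 1:
  x = (-6 - (1)·0.0000) / (-3) = 2.0000
  y = (2 - (2)·0.0000) / (3) = 0.6667

2.0000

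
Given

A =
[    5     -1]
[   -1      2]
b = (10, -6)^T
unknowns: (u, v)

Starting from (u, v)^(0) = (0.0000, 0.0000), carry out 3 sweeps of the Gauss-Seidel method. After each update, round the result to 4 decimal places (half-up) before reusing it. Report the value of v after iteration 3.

Iteration 1:
  u = (10 - (-1)·0.0000) / (5) = 2.0000
  v = (-6 - (-1)·2.0000) / (2) = -2.0000
Iteration 2:
  u = (10 - (-1)·-2.0000) / (5) = 1.6000
  v = (-6 - (-1)·1.6000) / (2) = -2.2000
Iteration 3:
  u = (10 - (-1)·-2.2000) / (5) = 1.5600
  v = (-6 - (-1)·1.5600) / (2) = -2.2200

-2.2200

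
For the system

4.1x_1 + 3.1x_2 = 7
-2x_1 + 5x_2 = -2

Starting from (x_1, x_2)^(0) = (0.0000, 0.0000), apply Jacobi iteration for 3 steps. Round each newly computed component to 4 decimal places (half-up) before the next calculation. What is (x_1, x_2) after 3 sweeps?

Iteration 1:
  x_1 = (7 - (3.1)·0.0000) / (4.1) = 1.7073
  x_2 = (-2 - (-2)·0.0000) / (5) = -0.4000
Iteration 2:
  x_1 = (7 - (3.1)·-0.4000) / (4.1) = 2.0098
  x_2 = (-2 - (-2)·1.7073) / (5) = 0.2829
Iteration 3:
  x_1 = (7 - (3.1)·0.2829) / (4.1) = 1.4934
  x_2 = (-2 - (-2)·2.0098) / (5) = 0.4039

(1.4934, 0.4039)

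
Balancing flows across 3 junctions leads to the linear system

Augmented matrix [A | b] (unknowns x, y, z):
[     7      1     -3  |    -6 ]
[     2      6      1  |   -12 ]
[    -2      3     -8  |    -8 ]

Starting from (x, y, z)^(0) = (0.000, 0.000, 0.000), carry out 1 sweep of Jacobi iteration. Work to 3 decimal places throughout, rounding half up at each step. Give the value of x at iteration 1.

Iteration 1:
  x = (-6 - (1)·0.000 - (-3)·0.000) / (7) = -0.857
  y = (-12 - (2)·0.000 - (1)·0.000) / (6) = -2.000
  z = (-8 - (-2)·0.000 - (3)·0.000) / (-8) = 1.000

-0.857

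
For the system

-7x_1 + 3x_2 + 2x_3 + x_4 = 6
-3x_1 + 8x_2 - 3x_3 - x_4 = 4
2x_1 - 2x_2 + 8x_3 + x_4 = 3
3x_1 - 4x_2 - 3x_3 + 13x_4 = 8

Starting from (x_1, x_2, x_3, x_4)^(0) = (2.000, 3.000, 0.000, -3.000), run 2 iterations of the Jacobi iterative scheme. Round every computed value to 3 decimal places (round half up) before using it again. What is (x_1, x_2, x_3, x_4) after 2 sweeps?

Iteration 1:
  x_1 = (6 - (3)·3.000 - (2)·0.000 - (1)·-3.000) / (-7) = 0.000
  x_2 = (4 - (-3)·2.000 - (-3)·0.000 - (-1)·-3.000) / (8) = 0.875
  x_3 = (3 - (2)·2.000 - (-2)·3.000 - (1)·-3.000) / (8) = 1.000
  x_4 = (8 - (3)·2.000 - (-4)·3.000 - (-3)·0.000) / (13) = 1.077
Iteration 2:
  x_1 = (6 - (3)·0.875 - (2)·1.000 - (1)·1.077) / (-7) = -0.043
  x_2 = (4 - (-3)·0.000 - (-3)·1.000 - (-1)·1.077) / (8) = 1.010
  x_3 = (3 - (2)·0.000 - (-2)·0.875 - (1)·1.077) / (8) = 0.459
  x_4 = (8 - (3)·0.000 - (-4)·0.875 - (-3)·1.000) / (13) = 1.115

(-0.043, 1.010, 0.459, 1.115)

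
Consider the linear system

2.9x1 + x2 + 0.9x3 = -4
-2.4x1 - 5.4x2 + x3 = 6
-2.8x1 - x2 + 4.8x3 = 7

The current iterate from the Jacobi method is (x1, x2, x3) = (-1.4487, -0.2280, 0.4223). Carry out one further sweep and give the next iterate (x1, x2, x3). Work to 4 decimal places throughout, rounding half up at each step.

(-1.4317, -0.3890, 0.5658)

One sweep:
  x1 = (-4 - (1)·-0.2280 - (0.9)·0.4223) / (2.9) = -1.4317
  x2 = (6 - (-2.4)·-1.4487 - (1)·0.4223) / (-5.4) = -0.3890
  x3 = (7 - (-2.8)·-1.4487 - (-1)·-0.2280) / (4.8) = 0.5658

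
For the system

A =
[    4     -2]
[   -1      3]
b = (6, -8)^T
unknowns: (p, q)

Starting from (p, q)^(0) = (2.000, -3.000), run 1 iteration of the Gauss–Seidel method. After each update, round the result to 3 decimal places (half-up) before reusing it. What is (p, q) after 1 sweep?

Iteration 1:
  p = (6 - (-2)·-3.000) / (4) = 0.000
  q = (-8 - (-1)·0.000) / (3) = -2.667

(0.000, -2.667)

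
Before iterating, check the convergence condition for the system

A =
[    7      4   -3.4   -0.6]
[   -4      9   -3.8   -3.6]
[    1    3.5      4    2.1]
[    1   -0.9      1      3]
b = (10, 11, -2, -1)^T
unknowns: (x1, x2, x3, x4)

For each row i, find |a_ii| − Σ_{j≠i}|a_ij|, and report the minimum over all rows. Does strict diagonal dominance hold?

-2.6

row 1: |7| − (4+3.4+0.6) = -1
row 2: |9| − (4+3.8+3.6) = -2.4
row 3: |4| − (1+3.5+2.1) = -2.6
row 4: |3| − (1+0.9+1) = 0.1
minimum over rows = -2.6 → not strictly diagonally dominant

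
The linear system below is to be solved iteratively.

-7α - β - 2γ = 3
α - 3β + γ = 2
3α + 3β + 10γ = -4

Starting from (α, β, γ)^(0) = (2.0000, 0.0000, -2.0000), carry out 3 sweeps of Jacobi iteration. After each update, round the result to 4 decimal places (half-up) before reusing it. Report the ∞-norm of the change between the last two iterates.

Iteration 1:
  α = (3 - (-1)·0.0000 - (-2)·-2.0000) / (-7) = 0.1429
  β = (2 - (1)·2.0000 - (1)·-2.0000) / (-3) = -0.6667
  γ = (-4 - (3)·2.0000 - (3)·0.0000) / (10) = -1.0000
Iteration 2:
  α = (3 - (-1)·-0.6667 - (-2)·-1.0000) / (-7) = -0.0476
  β = (2 - (1)·0.1429 - (1)·-1.0000) / (-3) = -0.9524
  γ = (-4 - (3)·0.1429 - (3)·-0.6667) / (10) = -0.2429
Iteration 3:
  α = (3 - (-1)·-0.9524 - (-2)·-0.2429) / (-7) = -0.2231
  β = (2 - (1)·-0.0476 - (1)·-0.2429) / (-3) = -0.7635
  γ = (-4 - (3)·-0.0476 - (3)·-0.9524) / (10) = -0.1000
Change: (-0.1755, 0.1889, 0.1429) → max |·| = 0.1889

0.1889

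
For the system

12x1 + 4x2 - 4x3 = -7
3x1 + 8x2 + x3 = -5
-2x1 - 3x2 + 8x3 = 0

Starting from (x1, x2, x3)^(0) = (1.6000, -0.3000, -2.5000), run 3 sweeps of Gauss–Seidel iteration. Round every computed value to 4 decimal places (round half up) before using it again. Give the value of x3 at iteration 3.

-0.2834

Iteration 1:
  x1 = (-7 - (4)·-0.3000 - (-4)·-2.5000) / (12) = -1.3167
  x2 = (-5 - (3)·-1.3167 - (1)·-2.5000) / (8) = 0.1813
  x3 = (0 - (-2)·-1.3167 - (-3)·0.1813) / (8) = -0.2612
Iteration 2:
  x1 = (-7 - (4)·0.1813 - (-4)·-0.2612) / (12) = -0.7308
  x2 = (-5 - (3)·-0.7308 - (1)·-0.2612) / (8) = -0.3183
  x3 = (0 - (-2)·-0.7308 - (-3)·-0.3183) / (8) = -0.3021
Iteration 3:
  x1 = (-7 - (4)·-0.3183 - (-4)·-0.3021) / (12) = -0.5779
  x2 = (-5 - (3)·-0.5779 - (1)·-0.3021) / (8) = -0.3705
  x3 = (0 - (-2)·-0.5779 - (-3)·-0.3705) / (8) = -0.2834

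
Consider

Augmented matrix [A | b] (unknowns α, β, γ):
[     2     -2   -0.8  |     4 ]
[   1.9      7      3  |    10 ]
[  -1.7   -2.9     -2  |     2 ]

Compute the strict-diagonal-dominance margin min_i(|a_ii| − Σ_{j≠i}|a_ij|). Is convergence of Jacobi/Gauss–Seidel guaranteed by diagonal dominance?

row 1: |2| − (2+0.8) = -0.8
row 2: |7| − (1.9+3) = 2.1
row 3: |-2| − (1.7+2.9) = -2.6
minimum over rows = -2.6 → not strictly diagonally dominant

-2.6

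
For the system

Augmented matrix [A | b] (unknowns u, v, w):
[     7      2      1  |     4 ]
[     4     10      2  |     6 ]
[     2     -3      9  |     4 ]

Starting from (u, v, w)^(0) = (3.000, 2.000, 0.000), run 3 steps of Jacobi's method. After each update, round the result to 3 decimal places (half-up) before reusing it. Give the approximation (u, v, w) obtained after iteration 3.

Iteration 1:
  u = (4 - (2)·2.000 - (1)·0.000) / (7) = 0.000
  v = (6 - (4)·3.000 - (2)·0.000) / (10) = -0.600
  w = (4 - (2)·3.000 - (-3)·2.000) / (9) = 0.444
Iteration 2:
  u = (4 - (2)·-0.600 - (1)·0.444) / (7) = 0.679
  v = (6 - (4)·0.000 - (2)·0.444) / (10) = 0.511
  w = (4 - (2)·0.000 - (-3)·-0.600) / (9) = 0.244
Iteration 3:
  u = (4 - (2)·0.511 - (1)·0.244) / (7) = 0.391
  v = (6 - (4)·0.679 - (2)·0.244) / (10) = 0.280
  w = (4 - (2)·0.679 - (-3)·0.511) / (9) = 0.464

(0.391, 0.280, 0.464)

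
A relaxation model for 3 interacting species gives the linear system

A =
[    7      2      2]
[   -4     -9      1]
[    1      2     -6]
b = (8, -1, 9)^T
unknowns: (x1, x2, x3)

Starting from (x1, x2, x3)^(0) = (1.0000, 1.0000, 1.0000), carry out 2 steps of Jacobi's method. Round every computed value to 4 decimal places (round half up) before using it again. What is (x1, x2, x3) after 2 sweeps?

Iteration 1:
  x1 = (8 - (2)·1.0000 - (2)·1.0000) / (7) = 0.5714
  x2 = (-1 - (-4)·1.0000 - (1)·1.0000) / (-9) = -0.2222
  x3 = (9 - (1)·1.0000 - (2)·1.0000) / (-6) = -1.0000
Iteration 2:
  x1 = (8 - (2)·-0.2222 - (2)·-1.0000) / (7) = 1.4921
  x2 = (-1 - (-4)·0.5714 - (1)·-1.0000) / (-9) = -0.2540
  x3 = (9 - (1)·0.5714 - (2)·-0.2222) / (-6) = -1.4788

(1.4921, -0.2540, -1.4788)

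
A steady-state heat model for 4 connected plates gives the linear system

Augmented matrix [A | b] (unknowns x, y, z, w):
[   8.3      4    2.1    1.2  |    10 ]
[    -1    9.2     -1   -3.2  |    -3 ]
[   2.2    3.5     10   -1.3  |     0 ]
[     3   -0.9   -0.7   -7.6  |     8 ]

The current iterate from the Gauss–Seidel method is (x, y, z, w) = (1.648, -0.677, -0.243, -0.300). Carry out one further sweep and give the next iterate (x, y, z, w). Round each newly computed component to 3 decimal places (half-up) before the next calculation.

One sweep:
  x = (10 - (4)·-0.677 - (2.1)·-0.243 - (1.2)·-0.300) / (8.3) = 1.636
  y = (-3 - (-1)·1.636 - (-1)·-0.243 - (-3.2)·-0.300) / (9.2) = -0.279
  z = (0 - (2.2)·1.636 - (3.5)·-0.279 - (-1.3)·-0.300) / (10) = -0.301
  w = (8 - (3)·1.636 - (-0.9)·-0.279 - (-0.7)·-0.301) / (-7.6) = -0.346

(1.636, -0.279, -0.301, -0.346)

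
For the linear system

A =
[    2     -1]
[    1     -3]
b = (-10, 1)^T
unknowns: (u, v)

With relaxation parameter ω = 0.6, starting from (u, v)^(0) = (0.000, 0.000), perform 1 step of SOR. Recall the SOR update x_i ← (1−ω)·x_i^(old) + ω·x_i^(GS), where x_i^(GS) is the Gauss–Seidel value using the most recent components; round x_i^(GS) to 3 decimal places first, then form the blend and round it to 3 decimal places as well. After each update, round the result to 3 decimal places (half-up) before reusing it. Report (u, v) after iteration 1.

Iteration 1:
  u: GS value = (-10 - (-1)·0.000) / (2) = -5.000;  u ← (1−ω)·0.000 + ω·-5.000 = -3.000
  v: GS value = (1 - (1)·-3.000) / (-3) = -1.333;  v ← (1−ω)·0.000 + ω·-1.333 = -0.800

(-3.000, -0.800)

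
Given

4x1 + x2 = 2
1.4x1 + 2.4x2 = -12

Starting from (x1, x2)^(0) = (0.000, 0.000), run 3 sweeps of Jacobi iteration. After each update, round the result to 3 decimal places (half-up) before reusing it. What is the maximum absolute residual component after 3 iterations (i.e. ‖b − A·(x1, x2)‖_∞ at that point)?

Iteration 1:
  x1 = (2 - (1)·0.000) / (4) = 0.500
  x2 = (-12 - (1.4)·0.000) / (2.4) = -5.000
Iteration 2:
  x1 = (2 - (1)·-5.000) / (4) = 1.750
  x2 = (-12 - (1.4)·0.500) / (2.4) = -5.292
Iteration 3:
  x1 = (2 - (1)·-5.292) / (4) = 1.823
  x2 = (-12 - (1.4)·1.750) / (2.4) = -6.021
Residual b − A·x = (0.729, -0.102); ∞-norm = 0.729

0.729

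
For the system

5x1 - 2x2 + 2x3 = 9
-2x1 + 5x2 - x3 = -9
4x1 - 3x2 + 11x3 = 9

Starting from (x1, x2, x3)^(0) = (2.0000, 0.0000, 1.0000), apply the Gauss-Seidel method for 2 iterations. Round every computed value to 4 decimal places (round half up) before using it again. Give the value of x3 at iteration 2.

-0.0210

Iteration 1:
  x1 = (9 - (-2)·0.0000 - (2)·1.0000) / (5) = 1.4000
  x2 = (-9 - (-2)·1.4000 - (-1)·1.0000) / (5) = -1.0400
  x3 = (9 - (4)·1.4000 - (-3)·-1.0400) / (11) = 0.0255
Iteration 2:
  x1 = (9 - (-2)·-1.0400 - (2)·0.0255) / (5) = 1.3738
  x2 = (-9 - (-2)·1.3738 - (-1)·0.0255) / (5) = -1.2454
  x3 = (9 - (4)·1.3738 - (-3)·-1.2454) / (11) = -0.0210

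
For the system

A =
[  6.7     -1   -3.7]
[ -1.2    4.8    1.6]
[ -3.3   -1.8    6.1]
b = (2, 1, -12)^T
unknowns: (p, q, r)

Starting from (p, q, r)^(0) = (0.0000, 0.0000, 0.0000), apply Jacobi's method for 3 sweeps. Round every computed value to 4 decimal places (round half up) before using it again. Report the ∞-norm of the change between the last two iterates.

0.3553

Iteration 1:
  p = (2 - (-1)·0.0000 - (-3.7)·0.0000) / (6.7) = 0.2985
  q = (1 - (-1.2)·0.0000 - (1.6)·0.0000) / (4.8) = 0.2083
  r = (-12 - (-3.3)·0.0000 - (-1.8)·0.0000) / (6.1) = -1.9672
Iteration 2:
  p = (2 - (-1)·0.2083 - (-3.7)·-1.9672) / (6.7) = -0.7568
  q = (1 - (-1.2)·0.2985 - (1.6)·-1.9672) / (4.8) = 0.9387
  r = (-12 - (-3.3)·0.2985 - (-1.8)·0.2083) / (6.1) = -1.7443
Iteration 3:
  p = (2 - (-1)·0.9387 - (-3.7)·-1.7443) / (6.7) = -0.5247
  q = (1 - (-1.2)·-0.7568 - (1.6)·-1.7443) / (4.8) = 0.6006
  r = (-12 - (-3.3)·-0.7568 - (-1.8)·0.9387) / (6.1) = -2.0996
Change: (0.2321, -0.3381, -0.3553) → max |·| = 0.3553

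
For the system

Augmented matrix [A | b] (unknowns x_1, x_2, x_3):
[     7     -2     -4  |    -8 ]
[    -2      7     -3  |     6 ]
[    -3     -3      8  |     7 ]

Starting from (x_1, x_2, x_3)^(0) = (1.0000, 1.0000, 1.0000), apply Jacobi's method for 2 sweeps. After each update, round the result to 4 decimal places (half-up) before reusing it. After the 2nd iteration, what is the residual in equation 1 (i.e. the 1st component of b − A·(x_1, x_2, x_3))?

Iteration 1:
  x_1 = (-8 - (-2)·1.0000 - (-4)·1.0000) / (7) = -0.2857
  x_2 = (6 - (-2)·1.0000 - (-3)·1.0000) / (7) = 1.5714
  x_3 = (7 - (-3)·1.0000 - (-3)·1.0000) / (8) = 1.6250
Iteration 2:
  x_1 = (-8 - (-2)·1.5714 - (-4)·1.6250) / (7) = 0.2347
  x_2 = (6 - (-2)·-0.2857 - (-3)·1.6250) / (7) = 1.4719
  x_3 = (7 - (-3)·-0.2857 - (-3)·1.5714) / (8) = 1.3571
Residual b − A·x = (-1.2707, 0.2374, 1.2630)

-1.2707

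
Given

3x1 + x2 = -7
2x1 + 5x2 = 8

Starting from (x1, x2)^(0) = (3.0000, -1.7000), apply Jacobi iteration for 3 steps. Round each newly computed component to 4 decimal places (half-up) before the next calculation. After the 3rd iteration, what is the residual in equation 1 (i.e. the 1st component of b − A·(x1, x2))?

-0.2801

Iteration 1:
  x1 = (-7 - (1)·-1.7000) / (3) = -1.7667
  x2 = (8 - (2)·3.0000) / (5) = 0.4000
Iteration 2:
  x1 = (-7 - (1)·0.4000) / (3) = -2.4667
  x2 = (8 - (2)·-1.7667) / (5) = 2.3067
Iteration 3:
  x1 = (-7 - (1)·2.3067) / (3) = -3.1022
  x2 = (8 - (2)·-2.4667) / (5) = 2.5867
Residual b − A·x = (-0.2801, 1.2709)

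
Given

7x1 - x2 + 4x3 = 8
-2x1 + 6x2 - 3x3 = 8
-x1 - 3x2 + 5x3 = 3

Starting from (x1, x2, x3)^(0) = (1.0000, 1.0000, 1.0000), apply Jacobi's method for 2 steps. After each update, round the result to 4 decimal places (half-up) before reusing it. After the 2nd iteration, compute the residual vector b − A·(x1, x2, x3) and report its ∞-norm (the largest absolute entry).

2.4670

Iteration 1:
  x1 = (8 - (-1)·1.0000 - (4)·1.0000) / (7) = 0.7143
  x2 = (8 - (-2)·1.0000 - (-3)·1.0000) / (6) = 2.1667
  x3 = (3 - (-1)·1.0000 - (-3)·1.0000) / (5) = 1.4000
Iteration 2:
  x1 = (8 - (-1)·2.1667 - (4)·1.4000) / (7) = 0.6524
  x2 = (8 - (-2)·0.7143 - (-3)·1.4000) / (6) = 2.2714
  x3 = (3 - (-1)·0.7143 - (-3)·2.1667) / (5) = 2.0429
Residual b − A·x = (-2.4670, 1.8051, 0.2521); ∞-norm = 2.4670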